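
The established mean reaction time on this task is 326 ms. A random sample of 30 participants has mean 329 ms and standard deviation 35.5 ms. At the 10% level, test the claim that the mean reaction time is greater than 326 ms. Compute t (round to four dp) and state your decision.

H0: μ = 326; H1: μ > 326 (one-sample t-test, right-tailed).
t = (x̄ − μ₀)/(s/√n) = (329 − 326)/(35.5/√30) = 0.4629
df = n − 1 = 29
p-value = P(T ≥ 0.4629) ≈ 0.3235
Since p ≈ 0.3235 > α = 0.1, fail to reject H0; the data do not provide sufficient evidence against H0.

t = 0.4629; fail to reject H0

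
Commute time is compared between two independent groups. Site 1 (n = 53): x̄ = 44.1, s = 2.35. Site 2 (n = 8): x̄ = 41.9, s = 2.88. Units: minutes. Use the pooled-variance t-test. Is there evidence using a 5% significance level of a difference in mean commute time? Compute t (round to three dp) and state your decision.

t = 2.398; reject H0

Let group 1 = site 1, group 2 = site 2. H0: μ_1 = μ_2; H1: μ_1 ≠ μ_2 (two-sample pooled-variance t-test, two-sided).
s_p² = [(53−1)·2.35² + (8−1)·2.88²]/(53+8−2) = 5.85137
t = (44.1 − 41.9)/√[5.85137·(1/53 + 1/8)] = 2.398
df = n₁ + n₂ − 2 = 59
Two-sided p-value ≈ 0.0197
Since p ≈ 0.0197 < α = 0.05, reject H0; the data support H1.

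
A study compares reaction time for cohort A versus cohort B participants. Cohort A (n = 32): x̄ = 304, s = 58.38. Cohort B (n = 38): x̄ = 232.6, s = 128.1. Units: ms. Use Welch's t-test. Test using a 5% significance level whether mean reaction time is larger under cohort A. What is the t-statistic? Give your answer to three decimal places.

3.077

Let group 1 = cohort A, group 2 = cohort B. H0: μ_1 = μ_2; H1: μ_1 > μ_2 (Welch's two-sample t-test, right-tailed).
t = (x̄_1 − x̄_2)/√(s_1²/n_1 + s_2²/n_2) = (304 − 232.6)/√(58.38²/32 + 128.1²/38) = 3.077
Welch–Satterthwaite df ≈ 53.61
p-value = P(T ≥ 3.077) ≈ 0.0016
Since p ≈ 0.0016 < α = 0.05, reject H0; the data support H1.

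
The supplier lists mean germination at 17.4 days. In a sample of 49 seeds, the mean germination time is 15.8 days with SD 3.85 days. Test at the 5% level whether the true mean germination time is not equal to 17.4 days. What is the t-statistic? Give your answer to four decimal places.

H0: μ = 17.4; H1: μ ≠ 17.4 (one-sample t-test, two-sided).
t = (x̄ − μ₀)/(s/√n) = (15.8 − 17.4)/(3.85/√49) = -2.9091
df = n − 1 = 48
Two-sided p-value ≈ 0.0055
Since p ≈ 0.0055 < α = 0.05, reject H0; the evidence is statistically significant.

-2.9091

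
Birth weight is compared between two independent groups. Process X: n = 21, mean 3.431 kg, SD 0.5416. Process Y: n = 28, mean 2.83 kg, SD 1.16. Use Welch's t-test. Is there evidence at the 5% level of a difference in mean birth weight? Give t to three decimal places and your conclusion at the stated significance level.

Let group 1 = process X, group 2 = process Y. H0: μ_1 = μ_2; H1: μ_1 ≠ μ_2 (Welch's two-sample t-test, two-sided).
t = (x̄_1 − x̄_2)/√(s_1²/n_1 + s_2²/n_2) = (3.431 − 2.83)/√(0.5416²/21 + 1.16²/28) = 2.413
Welch–Satterthwaite df ≈ 40.37
Two-sided p-value ≈ 0.020
Since p ≈ 0.020 < α = 0.05, reject H0; the data support H1.

t = 2.413; reject H0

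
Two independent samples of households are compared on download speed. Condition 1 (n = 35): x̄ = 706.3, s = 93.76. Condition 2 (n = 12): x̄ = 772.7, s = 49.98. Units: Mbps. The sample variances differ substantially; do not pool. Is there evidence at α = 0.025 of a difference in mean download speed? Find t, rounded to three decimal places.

Let group 1 = condition 1, group 2 = condition 2. H0: μ_1 = μ_2; H1: μ_1 ≠ μ_2 (Welch's two-sample t-test, two-sided).
t = (x̄_1 − x̄_2)/√(s_1²/n_1 + s_2²/n_2) = (706.3 − 772.7)/√(93.76²/35 + 49.98²/12) = -3.098
Welch–Satterthwaite df ≈ 36.41
Two-sided p-value ≈ 0.004
Since p ≈ 0.004 < α = 0.025, reject H0; the evidence is statistically significant.

-3.098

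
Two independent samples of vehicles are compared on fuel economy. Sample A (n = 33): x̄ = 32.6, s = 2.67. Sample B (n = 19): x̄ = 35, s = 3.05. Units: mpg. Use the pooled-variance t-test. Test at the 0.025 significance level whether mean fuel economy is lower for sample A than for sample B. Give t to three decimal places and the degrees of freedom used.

t = -2.963, df = 50

Let group 1 = sample A, group 2 = sample B. H0: μ_1 = μ_2; H1: μ_1 < μ_2 (two-sample pooled-variance t-test, left-tailed).
s_p² = [(33−1)·2.67² + (19−1)·3.05²]/(33+19−2) = 7.9114
t = (32.6 − 35)/√[7.9114·(1/33 + 1/19)] = -2.963
df = n₁ + n₂ − 2 = 50
p-value = P(T ≤ -2.963) ≈ 0.002
Since p ≈ 0.002 < α = 0.025, reject H0; the data support H1.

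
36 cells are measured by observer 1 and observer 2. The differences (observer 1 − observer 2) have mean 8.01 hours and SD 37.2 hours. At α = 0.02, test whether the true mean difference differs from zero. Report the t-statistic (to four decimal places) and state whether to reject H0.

H0: μ_d = 0; H1: μ_d ≠ 0 (paired t-test on the differences, two-sided).
t = d̄/(s_d/√n) = 8.01/(37.2/√36) = 1.2919
df = n − 1 = 35
Two-sided p-value ≈ 0.2048
Since p ≈ 0.2048 > α = 0.02, fail to reject H0; the data do not provide sufficient evidence against H0.

t = 1.2919; fail to reject H0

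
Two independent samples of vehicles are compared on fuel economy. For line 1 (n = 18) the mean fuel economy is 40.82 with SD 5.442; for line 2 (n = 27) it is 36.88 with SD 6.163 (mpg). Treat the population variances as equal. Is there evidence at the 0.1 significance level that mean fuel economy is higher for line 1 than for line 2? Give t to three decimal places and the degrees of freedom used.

Let group 1 = line 1, group 2 = line 2. H0: μ_1 = μ_2; H1: μ_1 > μ_2 (two-sample pooled-variance t-test, right-tailed).
s_p² = [(18−1)·5.442² + (27−1)·6.163²]/(18+27−2) = 34.6746
t = (40.82 − 36.88)/√[34.6746·(1/18 + 1/27)] = 2.199
df = n₁ + n₂ − 2 = 43
p-value = P(T ≥ 2.199) ≈ 0.0167
Since p ≈ 0.0167 < α = 0.1, reject H0; the evidence is statistically significant.

t = 2.199, df = 43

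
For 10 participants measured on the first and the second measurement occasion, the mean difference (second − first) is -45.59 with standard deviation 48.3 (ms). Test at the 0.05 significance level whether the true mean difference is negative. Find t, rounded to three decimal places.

-2.985

H0: μ_d = 0; H1: μ_d < 0 (paired t-test on the differences, left-tailed).
t = d̄/(s_d/√n) = -45.59/(48.3/√10) = -2.985
df = n − 1 = 9
p-value = P(T ≤ -2.985) ≈ 0.0077
Since p ≈ 0.0077 < α = 0.05, reject H0; the data support H1.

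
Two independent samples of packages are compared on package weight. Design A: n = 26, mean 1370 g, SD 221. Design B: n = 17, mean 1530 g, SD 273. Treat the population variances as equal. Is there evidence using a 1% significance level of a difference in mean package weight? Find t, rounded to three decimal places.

-2.114

Let group 1 = design A, group 2 = design B. H0: μ_1 = μ_2; H1: μ_1 ≠ μ_2 (two-sample pooled-variance t-test, two-sided).
s_p² = [(26−1)·221² + (17−1)·273²]/(26+17−2) = 58865.6
t = (1370 − 1530)/√[58865.6·(1/26 + 1/17)] = -2.114
df = n₁ + n₂ − 2 = 41
Two-sided p-value ≈ 0.0406
Since p ≈ 0.0406 > α = 0.01, fail to reject H0; the evidence is not statistically significant.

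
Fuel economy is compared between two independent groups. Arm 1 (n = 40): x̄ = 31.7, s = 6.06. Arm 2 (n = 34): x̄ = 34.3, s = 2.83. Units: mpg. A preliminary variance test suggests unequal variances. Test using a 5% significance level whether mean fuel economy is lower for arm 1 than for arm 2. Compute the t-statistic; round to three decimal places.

-2.421

Let group 1 = arm 1, group 2 = arm 2. H0: μ_1 = μ_2; H1: μ_1 < μ_2 (Welch's two-sample t-test, left-tailed).
t = (x̄_1 − x̄_2)/√(s_1²/n_1 + s_2²/n_2) = (31.7 − 34.3)/√(6.06²/40 + 2.83²/34) = -2.421
Welch–Satterthwaite df ≈ 57.13
p-value = P(T ≤ -2.421) ≈ 0.009
Since p ≈ 0.009 < α = 0.05, reject H0; the evidence is statistically significant.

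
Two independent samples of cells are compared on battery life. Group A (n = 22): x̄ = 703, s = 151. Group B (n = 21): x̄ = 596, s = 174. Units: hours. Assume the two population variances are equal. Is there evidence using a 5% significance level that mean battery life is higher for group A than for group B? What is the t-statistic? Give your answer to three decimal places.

2.157

Let group 1 = group A, group 2 = group B. H0: μ_1 = μ_2; H1: μ_1 > μ_2 (two-sample pooled-variance t-test, right-tailed).
s_p² = [(22−1)·151² + (21−1)·174²]/(22+21−2) = 26447.3
t = (703 − 596)/√[26447.3·(1/22 + 1/21)] = 2.157
df = n₁ + n₂ − 2 = 41
p-value = P(T ≥ 2.157) ≈ 0.018
Since p ≈ 0.018 < α = 0.05, reject H0; the evidence is statistically significant.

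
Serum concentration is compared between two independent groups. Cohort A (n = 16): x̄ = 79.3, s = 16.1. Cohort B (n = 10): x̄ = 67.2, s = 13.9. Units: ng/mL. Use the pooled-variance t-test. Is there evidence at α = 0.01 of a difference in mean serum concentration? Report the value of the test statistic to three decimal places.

1.960

Let group 1 = cohort A, group 2 = cohort B. H0: μ_1 = μ_2; H1: μ_1 ≠ μ_2 (two-sample pooled-variance t-test, two-sided).
s_p² = [(16−1)·16.1² + (10−1)·13.9²]/(16+10−2) = 234.46
t = (79.3 − 67.2)/√[234.46·(1/16 + 1/10)] = 1.960
df = n₁ + n₂ − 2 = 24
Two-sided p-value ≈ 0.0617
Since p ≈ 0.0617 > α = 0.01, fail to reject H0; the data do not provide sufficient evidence against H0.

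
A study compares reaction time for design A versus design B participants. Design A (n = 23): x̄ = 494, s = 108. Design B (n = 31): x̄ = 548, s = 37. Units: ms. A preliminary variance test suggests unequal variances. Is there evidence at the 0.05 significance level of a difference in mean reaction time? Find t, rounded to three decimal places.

Let group 1 = design A, group 2 = design B. H0: μ_1 = μ_2; H1: μ_1 ≠ μ_2 (Welch's two-sample t-test, two-sided).
t = (x̄_1 − x̄_2)/√(s_1²/n_1 + s_2²/n_2) = (494 − 548)/√(108²/23 + 37²/31) = -2.300
Welch–Satterthwaite df ≈ 25.85
Two-sided p-value ≈ 0.030
Since p ≈ 0.030 < α = 0.05, reject H0; the evidence is statistically significant.

-2.300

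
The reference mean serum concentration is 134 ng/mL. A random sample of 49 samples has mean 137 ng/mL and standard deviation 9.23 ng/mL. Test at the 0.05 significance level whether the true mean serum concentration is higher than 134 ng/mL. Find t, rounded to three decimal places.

2.275

H0: μ = 134; H1: μ > 134 (one-sample t-test, right-tailed).
t = (x̄ − μ₀)/(s/√n) = (137 − 134)/(9.23/√49) = 2.275
df = n − 1 = 48
p-value = P(T ≥ 2.275) ≈ 0.0137
Since p ≈ 0.0137 < α = 0.05, reject H0; the data support H1.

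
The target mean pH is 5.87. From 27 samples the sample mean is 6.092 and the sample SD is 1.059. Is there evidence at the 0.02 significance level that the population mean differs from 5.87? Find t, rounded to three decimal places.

1.089

H0: μ = 5.87; H1: μ ≠ 5.87 (one-sample t-test, two-sided).
t = (x̄ − μ₀)/(s/√n) = (6.092 − 5.87)/(1.059/√27) = 1.089
df = n − 1 = 26
Two-sided p-value ≈ 0.286
Since p ≈ 0.286 > α = 0.02, fail to reject H0; the evidence is not statistically significant.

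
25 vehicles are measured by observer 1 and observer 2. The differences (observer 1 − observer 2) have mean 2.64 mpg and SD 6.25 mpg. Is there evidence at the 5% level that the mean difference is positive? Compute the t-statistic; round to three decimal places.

H0: μ_d = 0; H1: μ_d > 0 (paired t-test on the differences, right-tailed).
t = d̄/(s_d/√n) = 2.64/(6.25/√25) = 2.112
df = n − 1 = 24
p-value = P(T ≥ 2.112) ≈ 0.0226
Since p ≈ 0.0226 < α = 0.05, reject H0; the evidence is statistically significant.

2.112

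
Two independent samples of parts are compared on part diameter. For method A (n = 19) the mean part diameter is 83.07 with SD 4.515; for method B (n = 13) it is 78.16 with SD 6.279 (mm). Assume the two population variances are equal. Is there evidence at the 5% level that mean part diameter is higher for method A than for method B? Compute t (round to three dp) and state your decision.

t = 2.578; reject H0

Let group 1 = method A, group 2 = method B. H0: μ_1 = μ_2; H1: μ_1 > μ_2 (two-sample pooled-variance t-test, right-tailed).
s_p² = [(19−1)·4.515² + (13−1)·6.279²]/(19+13−2) = 28.0015
t = (83.07 − 78.16)/√[28.0015·(1/19 + 1/13)] = 2.578
df = n₁ + n₂ − 2 = 30
p-value = P(T ≥ 2.578) ≈ 0.0075
Since p ≈ 0.0075 < α = 0.05, reject H0; the data support H1.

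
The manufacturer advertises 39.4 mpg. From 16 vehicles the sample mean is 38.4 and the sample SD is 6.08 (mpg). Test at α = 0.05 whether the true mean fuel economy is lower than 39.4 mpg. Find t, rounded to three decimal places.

-0.658

H0: μ = 39.4; H1: μ < 39.4 (one-sample t-test, left-tailed).
t = (x̄ − μ₀)/(s/√n) = (38.4 − 39.4)/(6.08/√16) = -0.658
df = n − 1 = 15
p-value = P(T ≤ -0.658) ≈ 0.260
Since p ≈ 0.260 > α = 0.05, fail to reject H0; the evidence is not statistically significant.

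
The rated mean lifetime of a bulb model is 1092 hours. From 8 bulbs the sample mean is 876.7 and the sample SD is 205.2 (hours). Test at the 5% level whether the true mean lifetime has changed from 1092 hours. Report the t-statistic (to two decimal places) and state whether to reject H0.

t = -2.97; reject H0

H0: μ = 1092; H1: μ ≠ 1092 (one-sample t-test, two-sided).
t = (x̄ − μ₀)/(s/√n) = (876.7 − 1092)/(205.2/√8) = -2.97
df = n − 1 = 7
Two-sided p-value ≈ 0.021
Since p ≈ 0.021 < α = 0.05, reject H0; the evidence is statistically significant.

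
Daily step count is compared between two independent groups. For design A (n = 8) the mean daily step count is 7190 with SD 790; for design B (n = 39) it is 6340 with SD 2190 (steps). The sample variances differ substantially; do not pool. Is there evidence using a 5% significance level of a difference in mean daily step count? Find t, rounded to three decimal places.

1.896

Let group 1 = design A, group 2 = design B. H0: μ_1 = μ_2; H1: μ_1 ≠ μ_2 (Welch's two-sample t-test, two-sided).
t = (x̄_1 − x̄_2)/√(s_1²/n_1 + s_2²/n_2) = (7190 − 6340)/√(790²/8 + 2190²/39) = 1.896
Welch–Satterthwaite df ≈ 31.87
Two-sided p-value ≈ 0.0671
Since p ≈ 0.0671 > α = 0.05, fail to reject H0; the evidence is not statistically significant.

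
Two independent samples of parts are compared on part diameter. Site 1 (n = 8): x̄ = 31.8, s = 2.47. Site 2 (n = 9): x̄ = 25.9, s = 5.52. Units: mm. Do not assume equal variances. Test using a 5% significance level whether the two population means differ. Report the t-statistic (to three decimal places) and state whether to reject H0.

t = 2.897; reject H0

Let group 1 = site 1, group 2 = site 2. H0: μ_1 = μ_2; H1: μ_1 ≠ μ_2 (Welch's two-sample t-test, two-sided).
t = (x̄_1 − x̄_2)/√(s_1²/n_1 + s_2²/n_2) = (31.8 − 25.9)/√(2.47²/8 + 5.52²/9) = 2.897
Welch–Satterthwaite df ≈ 11.35
Two-sided p-value ≈ 0.014
Since p ≈ 0.014 < α = 0.05, reject H0; the evidence is statistically significant.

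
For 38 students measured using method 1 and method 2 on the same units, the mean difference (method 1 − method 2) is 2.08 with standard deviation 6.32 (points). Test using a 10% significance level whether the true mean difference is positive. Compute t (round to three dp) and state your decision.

H0: μ_d = 0; H1: μ_d > 0 (paired t-test on the differences, right-tailed).
t = d̄/(s_d/√n) = 2.08/(6.32/√38) = 2.029
df = n − 1 = 37
p-value = P(T ≥ 2.029) ≈ 0.0249
Since p ≈ 0.0249 < α = 0.1, reject H0; the data support H1.

t = 2.029; reject H0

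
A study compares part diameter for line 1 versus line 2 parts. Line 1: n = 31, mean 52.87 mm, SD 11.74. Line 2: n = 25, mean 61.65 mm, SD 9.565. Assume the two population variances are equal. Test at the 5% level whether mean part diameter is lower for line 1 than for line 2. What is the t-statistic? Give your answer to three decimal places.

-3.017

Let group 1 = line 1, group 2 = line 2. H0: μ_1 = μ_2; H1: μ_1 < μ_2 (two-sample pooled-variance t-test, left-tailed).
s_p² = [(31−1)·11.74² + (25−1)·9.565²]/(31+25−2) = 117.233
t = (52.87 − 61.65)/√[117.233·(1/31 + 1/25)] = -3.017
df = n₁ + n₂ − 2 = 54
p-value = P(T ≤ -3.017) ≈ 0.0019
Since p ≈ 0.0019 < α = 0.05, reject H0; the data support H1.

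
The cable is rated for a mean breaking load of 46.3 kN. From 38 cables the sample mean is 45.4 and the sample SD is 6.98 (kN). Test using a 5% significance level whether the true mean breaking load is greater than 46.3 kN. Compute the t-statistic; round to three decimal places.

-0.795

H0: μ = 46.3; H1: μ > 46.3 (one-sample t-test, right-tailed).
t = (x̄ − μ₀)/(s/√n) = (45.4 − 46.3)/(6.98/√38) = -0.795
df = n − 1 = 37
p-value = P(T ≥ -0.795) ≈ 0.784
Since p ≈ 0.784 > α = 0.05, fail to reject H0; the data do not provide sufficient evidence against H0.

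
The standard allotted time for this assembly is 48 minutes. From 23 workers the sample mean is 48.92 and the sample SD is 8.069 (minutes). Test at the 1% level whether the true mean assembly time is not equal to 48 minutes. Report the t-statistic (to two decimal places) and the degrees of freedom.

t = 0.55, df = 22

H0: μ = 48; H1: μ ≠ 48 (one-sample t-test, two-sided).
t = (x̄ − μ₀)/(s/√n) = (48.92 − 48)/(8.069/√23) = 0.55
df = n − 1 = 22
Two-sided p-value ≈ 0.5900
Since p ≈ 0.5900 > α = 0.01, fail to reject H0; the evidence is not statistically significant.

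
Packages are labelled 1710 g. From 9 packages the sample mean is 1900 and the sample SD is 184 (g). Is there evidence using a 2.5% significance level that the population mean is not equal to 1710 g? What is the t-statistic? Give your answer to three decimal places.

3.098

H0: μ = 1710; H1: μ ≠ 1710 (one-sample t-test, two-sided).
t = (x̄ − μ₀)/(s/√n) = (1900 − 1710)/(184/√9) = 3.098
df = n − 1 = 8
Two-sided p-value ≈ 0.0147
Since p ≈ 0.0147 < α = 0.025, reject H0; the evidence is statistically significant.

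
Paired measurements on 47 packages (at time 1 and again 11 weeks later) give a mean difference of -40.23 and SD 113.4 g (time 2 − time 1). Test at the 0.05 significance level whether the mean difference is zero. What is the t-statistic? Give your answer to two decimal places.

-2.43

H0: μ_d = 0; H1: μ_d ≠ 0 (paired t-test on the differences, two-sided).
t = d̄/(s_d/√n) = -40.23/(113.4/√47) = -2.43
df = n − 1 = 46
Two-sided p-value ≈ 0.019
Since p ≈ 0.019 < α = 0.05, reject H0; the data support H1.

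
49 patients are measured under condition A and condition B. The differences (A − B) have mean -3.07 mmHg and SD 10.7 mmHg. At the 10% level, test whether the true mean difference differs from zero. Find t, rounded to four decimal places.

H0: μ_d = 0; H1: μ_d ≠ 0 (paired t-test on the differences, two-sided).
t = d̄/(s_d/√n) = -3.07/(10.7/√49) = -2.0084
df = n − 1 = 48
Two-sided p-value ≈ 0.0502
Since p ≈ 0.0502 < α = 0.1, reject H0; the evidence is statistically significant.

-2.0084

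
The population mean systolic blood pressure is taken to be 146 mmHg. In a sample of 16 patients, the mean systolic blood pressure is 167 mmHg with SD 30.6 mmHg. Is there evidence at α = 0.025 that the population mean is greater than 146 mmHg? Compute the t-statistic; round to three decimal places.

H0: μ = 146; H1: μ > 146 (one-sample t-test, right-tailed).
t = (x̄ − μ₀)/(s/√n) = (167 − 146)/(30.6/√16) = 2.745
df = n − 1 = 15
p-value = P(T ≥ 2.745) ≈ 0.0075
Since p ≈ 0.0075 < α = 0.025, reject H0; the data support H1.

2.745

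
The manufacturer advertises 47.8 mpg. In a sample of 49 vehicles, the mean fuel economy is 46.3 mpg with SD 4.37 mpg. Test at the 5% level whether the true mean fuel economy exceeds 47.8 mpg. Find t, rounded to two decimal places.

-2.40

H0: μ = 47.8; H1: μ > 47.8 (one-sample t-test, right-tailed).
t = (x̄ − μ₀)/(s/√n) = (46.3 − 47.8)/(4.37/√49) = -2.40
df = n − 1 = 48
p-value = P(T ≥ -2.40) ≈ 0.990
Since p ≈ 0.990 > α = 0.05, fail to reject H0; the data do not provide sufficient evidence against H0.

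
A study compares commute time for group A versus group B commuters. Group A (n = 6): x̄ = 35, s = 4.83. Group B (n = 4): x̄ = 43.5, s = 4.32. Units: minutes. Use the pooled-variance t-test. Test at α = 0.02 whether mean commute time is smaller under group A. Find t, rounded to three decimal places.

Let group 1 = group A, group 2 = group B. H0: μ_1 = μ_2; H1: μ_1 < μ_2 (two-sample pooled-variance t-test, left-tailed).
s_p² = [(6−1)·4.83² + (4−1)·4.32²]/(6+4−2) = 21.579
t = (35 − 43.5)/√[21.579·(1/6 + 1/4)] = -2.835
df = n₁ + n₂ − 2 = 8
p-value = P(T ≤ -2.835) ≈ 0.011
Since p ≈ 0.011 < α = 0.02, reject H0; the evidence is statistically significant.

-2.835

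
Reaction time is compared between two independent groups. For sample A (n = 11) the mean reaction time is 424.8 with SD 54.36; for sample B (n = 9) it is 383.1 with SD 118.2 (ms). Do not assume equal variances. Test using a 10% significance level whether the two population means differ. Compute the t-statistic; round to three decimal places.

0.977

Let group 1 = sample A, group 2 = sample B. H0: μ_1 = μ_2; H1: μ_1 ≠ μ_2 (Welch's two-sample t-test, two-sided).
t = (x̄_1 − x̄_2)/√(s_1²/n_1 + s_2²/n_2) = (424.8 − 383.1)/√(54.36²/11 + 118.2²/9) = 0.977
Welch–Satterthwaite df ≈ 10.75
Two-sided p-value ≈ 0.350
Since p ≈ 0.350 > α = 0.1, fail to reject H0; the data do not provide sufficient evidence against H0.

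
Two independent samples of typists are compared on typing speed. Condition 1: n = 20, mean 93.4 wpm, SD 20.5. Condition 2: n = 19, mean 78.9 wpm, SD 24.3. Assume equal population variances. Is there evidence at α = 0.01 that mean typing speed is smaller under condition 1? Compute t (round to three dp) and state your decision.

Let group 1 = condition 1, group 2 = condition 2. H0: μ_1 = μ_2; H1: μ_1 < μ_2 (two-sample pooled-variance t-test, left-tailed).
s_p² = [(20−1)·20.5² + (19−1)·24.3²]/(20+19−2) = 503.069
t = (93.4 − 78.9)/√[503.069·(1/20 + 1/19)] = 2.018
df = n₁ + n₂ − 2 = 37
p-value = P(T ≤ 2.018) ≈ 0.9746
Since p ≈ 0.9746 > α = 0.01, fail to reject H0; the evidence is not statistically significant.

t = 2.018; fail to reject H0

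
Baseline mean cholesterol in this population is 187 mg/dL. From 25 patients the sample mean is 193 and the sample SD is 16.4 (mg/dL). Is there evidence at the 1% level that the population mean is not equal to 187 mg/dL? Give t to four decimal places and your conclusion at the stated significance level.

t = 1.8293; fail to reject H0

H0: μ = 187; H1: μ ≠ 187 (one-sample t-test, two-sided).
t = (x̄ − μ₀)/(s/√n) = (193 − 187)/(16.4/√25) = 1.8293
df = n − 1 = 24
Two-sided p-value ≈ 0.080
Since p ≈ 0.080 > α = 0.01, fail to reject H0; the evidence is not statistically significant.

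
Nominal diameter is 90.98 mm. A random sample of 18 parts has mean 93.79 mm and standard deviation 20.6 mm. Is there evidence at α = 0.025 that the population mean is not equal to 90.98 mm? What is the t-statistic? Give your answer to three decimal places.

H0: μ = 90.98; H1: μ ≠ 90.98 (one-sample t-test, two-sided).
t = (x̄ − μ₀)/(s/√n) = (93.79 − 90.98)/(20.6/√18) = 0.579
df = n − 1 = 17
Two-sided p-value ≈ 0.5704
Since p ≈ 0.5704 > α = 0.025, fail to reject H0; the evidence is not statistically significant.

0.579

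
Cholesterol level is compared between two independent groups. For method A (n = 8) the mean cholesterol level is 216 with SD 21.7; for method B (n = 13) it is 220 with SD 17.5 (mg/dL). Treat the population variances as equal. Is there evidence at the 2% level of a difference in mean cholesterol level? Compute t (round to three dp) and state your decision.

t = -0.465; fail to reject H0

Let group 1 = method A, group 2 = method B. H0: μ_1 = μ_2; H1: μ_1 ≠ μ_2 (two-sample pooled-variance t-test, two-sided).
s_p² = [(8−1)·21.7² + (13−1)·17.5²]/(8+13−2) = 366.907
t = (216 − 220)/√[366.907·(1/8 + 1/13)] = -0.465
df = n₁ + n₂ − 2 = 19
Two-sided p-value ≈ 0.647
Since p ≈ 0.647 > α = 0.02, fail to reject H0; the data do not provide sufficient evidence against H0.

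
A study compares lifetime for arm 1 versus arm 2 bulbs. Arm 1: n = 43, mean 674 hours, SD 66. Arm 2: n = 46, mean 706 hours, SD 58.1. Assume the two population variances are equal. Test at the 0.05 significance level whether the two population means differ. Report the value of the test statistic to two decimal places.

Let group 1 = arm 1, group 2 = arm 2. H0: μ_1 = μ_2; H1: μ_1 ≠ μ_2 (two-sample pooled-variance t-test, two-sided).
s_p² = [(43−1)·66² + (46−1)·58.1²]/(43+46−2) = 3848.9
t = (674 − 706)/√[3848.9·(1/43 + 1/46)] = -2.43
df = n₁ + n₂ − 2 = 87
Two-sided p-value ≈ 0.0171
Since p ≈ 0.0171 < α = 0.05, reject H0; the data support H1.

-2.43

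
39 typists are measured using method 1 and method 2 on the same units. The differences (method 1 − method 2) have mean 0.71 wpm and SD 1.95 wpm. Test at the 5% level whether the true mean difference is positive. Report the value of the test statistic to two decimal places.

2.27

H0: μ_d = 0; H1: μ_d > 0 (paired t-test on the differences, right-tailed).
t = d̄/(s_d/√n) = 0.71/(1.95/√39) = 2.27
df = n − 1 = 38
p-value = P(T ≥ 2.27) ≈ 0.014
Since p ≈ 0.014 < α = 0.05, reject H0; the evidence is statistically significant.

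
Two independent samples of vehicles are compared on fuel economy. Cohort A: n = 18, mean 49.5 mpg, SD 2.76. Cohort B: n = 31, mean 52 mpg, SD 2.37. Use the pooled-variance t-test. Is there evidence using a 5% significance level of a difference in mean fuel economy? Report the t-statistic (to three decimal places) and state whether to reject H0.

Let group 1 = cohort A, group 2 = cohort B. H0: μ_1 = μ_2; H1: μ_1 ≠ μ_2 (two-sample pooled-variance t-test, two-sided).
s_p² = [(18−1)·2.76² + (31−1)·2.37²]/(18+31−2) = 6.34056
t = (49.5 − 52)/√[6.34056·(1/18 + 1/31)] = -3.350
df = n₁ + n₂ − 2 = 47
Two-sided p-value ≈ 0.002
Since p ≈ 0.002 < α = 0.05, reject H0; the evidence is statistically significant.

t = -3.350; reject H0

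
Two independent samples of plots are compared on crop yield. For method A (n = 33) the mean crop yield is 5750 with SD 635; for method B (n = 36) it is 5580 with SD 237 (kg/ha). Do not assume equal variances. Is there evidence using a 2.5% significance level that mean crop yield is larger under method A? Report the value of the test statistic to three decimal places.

1.448

Let group 1 = method A, group 2 = method B. H0: μ_1 = μ_2; H1: μ_1 > μ_2 (Welch's two-sample t-test, right-tailed).
t = (x̄_1 − x̄_2)/√(s_1²/n_1 + s_2²/n_2) = (5750 − 5580)/√(635²/33 + 237²/36) = 1.448
Welch–Satterthwaite df ≈ 40.10
p-value = P(T ≥ 1.448) ≈ 0.078
Since p ≈ 0.078 > α = 0.025, fail to reject H0; the data do not provide sufficient evidence against H0.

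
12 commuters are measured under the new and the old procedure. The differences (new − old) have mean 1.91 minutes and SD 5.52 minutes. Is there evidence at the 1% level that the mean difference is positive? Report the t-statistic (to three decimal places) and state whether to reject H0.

H0: μ_d = 0; H1: μ_d > 0 (paired t-test on the differences, right-tailed).
t = d̄/(s_d/√n) = 1.91/(5.52/√12) = 1.199
df = n − 1 = 11
p-value = P(T ≥ 1.199) ≈ 0.128
Since p ≈ 0.128 > α = 0.01, fail to reject H0; the evidence is not statistically significant.

t = 1.199; fail to reject H0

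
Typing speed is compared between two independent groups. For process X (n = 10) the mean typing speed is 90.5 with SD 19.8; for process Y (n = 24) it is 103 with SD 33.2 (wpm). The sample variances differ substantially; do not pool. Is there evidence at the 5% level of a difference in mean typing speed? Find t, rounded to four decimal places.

Let group 1 = process X, group 2 = process Y. H0: μ_1 = μ_2; H1: μ_1 ≠ μ_2 (Welch's two-sample t-test, two-sided).
t = (x̄_1 − x̄_2)/√(s_1²/n_1 + s_2²/n_2) = (90.5 − 103)/√(19.8²/10 + 33.2²/24) = -1.3548
Welch–Satterthwaite df ≈ 27.61
Two-sided p-value ≈ 0.186
Since p ≈ 0.186 > α = 0.05, fail to reject H0; the evidence is not statistically significant.

-1.3548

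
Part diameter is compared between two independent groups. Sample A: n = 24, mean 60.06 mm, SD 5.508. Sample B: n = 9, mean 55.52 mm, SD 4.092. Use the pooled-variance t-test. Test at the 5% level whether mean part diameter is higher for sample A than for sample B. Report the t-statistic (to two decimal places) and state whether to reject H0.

t = 2.24; reject H0

Let group 1 = sample A, group 2 = sample B. H0: μ_1 = μ_2; H1: μ_1 > μ_2 (two-sample pooled-variance t-test, right-tailed).
s_p² = [(24−1)·5.508² + (9−1)·4.092²]/(24+9−2) = 26.83
t = (60.06 − 55.52)/√[26.83·(1/24 + 1/9)] = 2.24
df = n₁ + n₂ − 2 = 31
p-value = P(T ≥ 2.24) ≈ 0.016
Since p ≈ 0.016 < α = 0.05, reject H0; the data support H1.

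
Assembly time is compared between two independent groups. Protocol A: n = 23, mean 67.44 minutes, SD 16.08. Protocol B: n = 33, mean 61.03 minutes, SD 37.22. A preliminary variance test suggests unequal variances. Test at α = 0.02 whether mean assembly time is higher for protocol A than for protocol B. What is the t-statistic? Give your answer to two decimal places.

0.88

Let group 1 = protocol A, group 2 = protocol B. H0: μ_1 = μ_2; H1: μ_1 > μ_2 (Welch's two-sample t-test, right-tailed).
t = (x̄_1 − x̄_2)/√(s_1²/n_1 + s_2²/n_2) = (67.44 − 61.03)/√(16.08²/23 + 37.22²/33) = 0.88
Welch–Satterthwaite df ≈ 46.58
p-value = P(T ≥ 0.88) ≈ 0.192
Since p ≈ 0.192 > α = 0.02, fail to reject H0; the data do not provide sufficient evidence against H0.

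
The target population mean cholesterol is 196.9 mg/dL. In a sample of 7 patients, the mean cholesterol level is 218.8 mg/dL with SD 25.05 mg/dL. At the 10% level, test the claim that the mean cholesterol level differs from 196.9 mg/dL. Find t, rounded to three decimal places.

H0: μ = 196.9; H1: μ ≠ 196.9 (one-sample t-test, two-sided).
t = (x̄ − μ₀)/(s/√n) = (218.8 − 196.9)/(25.05/√7) = 2.313
df = n − 1 = 6
Two-sided p-value ≈ 0.060
Since p ≈ 0.060 < α = 0.1, reject H0; the evidence is statistically significant.

2.313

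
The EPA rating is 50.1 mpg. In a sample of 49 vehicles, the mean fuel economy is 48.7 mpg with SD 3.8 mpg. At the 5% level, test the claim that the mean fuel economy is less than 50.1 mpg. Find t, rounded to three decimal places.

H0: μ = 50.1; H1: μ < 50.1 (one-sample t-test, left-tailed).
t = (x̄ − μ₀)/(s/√n) = (48.7 − 50.1)/(3.8/√49) = -2.579
df = n − 1 = 48
p-value = P(T ≤ -2.579) ≈ 0.0065
Since p ≈ 0.0065 < α = 0.05, reject H0; the data support H1.

-2.579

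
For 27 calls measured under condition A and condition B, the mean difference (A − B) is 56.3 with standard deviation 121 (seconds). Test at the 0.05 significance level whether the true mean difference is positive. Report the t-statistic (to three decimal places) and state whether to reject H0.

t = 2.418; reject H0

H0: μ_d = 0; H1: μ_d > 0 (paired t-test on the differences, right-tailed).
t = d̄/(s_d/√n) = 56.3/(121/√27) = 2.418
df = n − 1 = 26
p-value = P(T ≥ 2.418) ≈ 0.011
Since p ≈ 0.011 < α = 0.05, reject H0; the data support H1.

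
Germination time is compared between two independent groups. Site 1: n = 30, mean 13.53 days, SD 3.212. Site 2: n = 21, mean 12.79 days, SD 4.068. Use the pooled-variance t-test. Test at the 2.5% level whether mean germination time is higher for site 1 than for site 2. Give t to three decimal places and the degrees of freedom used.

Let group 1 = site 1, group 2 = site 2. H0: μ_1 = μ_2; H1: μ_1 > μ_2 (two-sample pooled-variance t-test, right-tailed).
s_p² = [(30−1)·3.212² + (21−1)·4.068²]/(30+21−2) = 12.8605
t = (13.53 − 12.79)/√[12.8605·(1/30 + 1/21)] = 0.725
df = n₁ + n₂ − 2 = 49
p-value = P(T ≥ 0.725) ≈ 0.2359
Since p ≈ 0.2359 > α = 0.025, fail to reject H0; the evidence is not statistically significant.

t = 0.725, df = 49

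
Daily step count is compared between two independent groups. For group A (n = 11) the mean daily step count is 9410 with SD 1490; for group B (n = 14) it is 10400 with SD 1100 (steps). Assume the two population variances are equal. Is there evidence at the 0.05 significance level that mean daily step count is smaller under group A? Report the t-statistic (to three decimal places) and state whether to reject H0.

Let group 1 = group A, group 2 = group B. H0: μ_1 = μ_2; H1: μ_1 < μ_2 (two-sample pooled-variance t-test, left-tailed).
s_p² = [(11−1)·1490² + (14−1)·1100²]/(11+14−2) = 1649170
t = (9410 − 10400)/√[1649170·(1/11 + 1/14)] = -1.913
df = n₁ + n₂ − 2 = 23
p-value = P(T ≤ -1.913) ≈ 0.0341
Since p ≈ 0.0341 < α = 0.05, reject H0; the evidence is statistically significant.

t = -1.913; reject H0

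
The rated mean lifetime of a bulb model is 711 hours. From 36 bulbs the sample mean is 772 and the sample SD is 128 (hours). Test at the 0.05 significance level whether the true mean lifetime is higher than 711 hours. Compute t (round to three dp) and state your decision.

t = 2.859; reject H0

H0: μ = 711; H1: μ > 711 (one-sample t-test, right-tailed).
t = (x̄ − μ₀)/(s/√n) = (772 − 711)/(128/√36) = 2.859
df = n − 1 = 35
p-value = P(T ≥ 2.859) ≈ 0.0036
Since p ≈ 0.0036 < α = 0.05, reject H0; the data support H1.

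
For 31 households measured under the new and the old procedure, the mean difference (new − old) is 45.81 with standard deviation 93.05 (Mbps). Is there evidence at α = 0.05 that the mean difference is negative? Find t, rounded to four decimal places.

H0: μ_d = 0; H1: μ_d < 0 (paired t-test on the differences, left-tailed).
t = d̄/(s_d/√n) = 45.81/(93.05/√31) = 2.7411
df = n − 1 = 30
p-value = P(T ≤ 2.7411) ≈ 0.995
Since p ≈ 0.995 > α = 0.05, fail to reject H0; the evidence is not statistically significant.

2.7411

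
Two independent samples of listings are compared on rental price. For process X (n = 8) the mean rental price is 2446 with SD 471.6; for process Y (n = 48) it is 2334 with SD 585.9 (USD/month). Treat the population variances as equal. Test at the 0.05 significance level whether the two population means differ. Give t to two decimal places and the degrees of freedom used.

t = 0.51, df = 54

Let group 1 = process X, group 2 = process Y. H0: μ_1 = μ_2; H1: μ_1 ≠ μ_2 (two-sample pooled-variance t-test, two-sided).
s_p² = [(8−1)·471.6² + (48−1)·585.9²]/(8+48−2) = 327610
t = (2446 − 2334)/√[327610·(1/8 + 1/48)] = 0.51
df = n₁ + n₂ − 2 = 54
Two-sided p-value ≈ 0.6105
Since p ≈ 0.6105 > α = 0.05, fail to reject H0; the evidence is not statistically significant.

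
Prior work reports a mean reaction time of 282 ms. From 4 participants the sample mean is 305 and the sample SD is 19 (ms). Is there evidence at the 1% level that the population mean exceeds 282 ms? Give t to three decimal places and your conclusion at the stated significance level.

t = 2.421; fail to reject H0

H0: μ = 282; H1: μ > 282 (one-sample t-test, right-tailed).
t = (x̄ − μ₀)/(s/√n) = (305 − 282)/(19/√4) = 2.421
df = n − 1 = 3
p-value = P(T ≥ 2.421) ≈ 0.0470
Since p ≈ 0.0470 > α = 0.01, fail to reject H0; the data do not provide sufficient evidence against H0.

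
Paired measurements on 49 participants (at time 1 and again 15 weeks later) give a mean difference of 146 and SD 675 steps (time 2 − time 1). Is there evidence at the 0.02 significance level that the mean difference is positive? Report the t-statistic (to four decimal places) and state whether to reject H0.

H0: μ_d = 0; H1: μ_d > 0 (paired t-test on the differences, right-tailed).
t = d̄/(s_d/√n) = 146/(675/√49) = 1.5141
df = n − 1 = 48
p-value = P(T ≥ 1.5141) ≈ 0.068
Since p ≈ 0.068 > α = 0.02, fail to reject H0; the evidence is not statistically significant.

t = 1.5141; fail to reject H0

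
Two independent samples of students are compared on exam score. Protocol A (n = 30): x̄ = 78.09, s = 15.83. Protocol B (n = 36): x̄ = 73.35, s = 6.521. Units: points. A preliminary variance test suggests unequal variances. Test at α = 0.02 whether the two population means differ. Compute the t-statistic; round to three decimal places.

1.535

Let group 1 = protocol A, group 2 = protocol B. H0: μ_1 = μ_2; H1: μ_1 ≠ μ_2 (Welch's two-sample t-test, two-sided).
t = (x̄_1 − x̄_2)/√(s_1²/n_1 + s_2²/n_2) = (78.09 − 73.35)/√(15.83²/30 + 6.521²/36) = 1.535
Welch–Satterthwaite df ≈ 37.17
Two-sided p-value ≈ 0.133
Since p ≈ 0.133 > α = 0.02, fail to reject H0; the data do not provide sufficient evidence against H0.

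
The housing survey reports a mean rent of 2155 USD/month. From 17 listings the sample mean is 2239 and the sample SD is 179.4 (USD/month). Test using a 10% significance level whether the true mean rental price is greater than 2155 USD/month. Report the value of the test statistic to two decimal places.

H0: μ = 2155; H1: μ > 2155 (one-sample t-test, right-tailed).
t = (x̄ − μ₀)/(s/√n) = (2239 − 2155)/(179.4/√17) = 1.93
df = n − 1 = 16
p-value = P(T ≥ 1.93) ≈ 0.0357
Since p ≈ 0.0357 < α = 0.1, reject H0; the evidence is statistically significant.

1.93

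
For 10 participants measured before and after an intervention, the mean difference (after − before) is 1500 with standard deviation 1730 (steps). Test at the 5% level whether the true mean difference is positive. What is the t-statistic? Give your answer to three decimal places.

2.742

H0: μ_d = 0; H1: μ_d > 0 (paired t-test on the differences, right-tailed).
t = d̄/(s_d/√n) = 1500/(1730/√10) = 2.742
df = n − 1 = 9
p-value = P(T ≥ 2.742) ≈ 0.0114
Since p ≈ 0.0114 < α = 0.05, reject H0; the data support H1.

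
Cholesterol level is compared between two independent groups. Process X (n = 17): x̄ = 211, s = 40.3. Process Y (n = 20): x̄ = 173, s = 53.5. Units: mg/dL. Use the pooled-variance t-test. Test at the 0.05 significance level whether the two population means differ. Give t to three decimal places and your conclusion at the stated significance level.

Let group 1 = process X, group 2 = process Y. H0: μ_1 = μ_2; H1: μ_1 ≠ μ_2 (two-sample pooled-variance t-test, two-sided).
s_p² = [(17−1)·40.3² + (20−1)·53.5²]/(17+20−2) = 2296.23
t = (211 − 173)/√[2296.23·(1/17 + 1/20)] = 2.404
df = n₁ + n₂ − 2 = 35
Two-sided p-value ≈ 0.022
Since p ≈ 0.022 < α = 0.05, reject H0; the data support H1.

t = 2.404; reject H0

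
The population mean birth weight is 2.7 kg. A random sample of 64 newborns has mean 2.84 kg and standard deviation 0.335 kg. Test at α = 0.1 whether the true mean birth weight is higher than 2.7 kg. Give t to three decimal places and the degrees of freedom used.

t = 3.343, df = 63

H0: μ = 2.7; H1: μ > 2.7 (one-sample t-test, right-tailed).
t = (x̄ − μ₀)/(s/√n) = (2.84 − 2.7)/(0.335/√64) = 3.343
df = n − 1 = 63
p-value = P(T ≥ 3.343) ≈ 0.001
Since p ≈ 0.001 < α = 0.1, reject H0; the data support H1.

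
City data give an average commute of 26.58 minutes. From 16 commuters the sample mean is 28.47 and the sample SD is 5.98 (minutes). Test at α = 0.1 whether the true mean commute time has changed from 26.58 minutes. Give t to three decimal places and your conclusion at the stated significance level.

H0: μ = 26.58; H1: μ ≠ 26.58 (one-sample t-test, two-sided).
t = (x̄ − μ₀)/(s/√n) = (28.47 − 26.58)/(5.98/√16) = 1.264
df = n − 1 = 15
Two-sided p-value ≈ 0.2254
Since p ≈ 0.2254 > α = 0.1, fail to reject H0; the data do not provide sufficient evidence against H0.

t = 1.264; fail to reject H0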